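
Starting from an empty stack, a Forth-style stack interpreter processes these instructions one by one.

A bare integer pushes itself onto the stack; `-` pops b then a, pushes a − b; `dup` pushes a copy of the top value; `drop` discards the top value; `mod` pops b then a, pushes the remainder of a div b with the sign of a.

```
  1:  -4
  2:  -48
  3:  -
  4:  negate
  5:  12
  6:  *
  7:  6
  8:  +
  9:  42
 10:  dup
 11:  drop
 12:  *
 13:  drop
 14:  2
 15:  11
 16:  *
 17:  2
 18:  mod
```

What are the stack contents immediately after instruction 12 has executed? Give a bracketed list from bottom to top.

-4      -4
-48     -4 -48
-       44
negate  -44
12      -44 12
*       -528
6       -528 6
+       -522
42      -522 42
dup     -522 42 42
drop    -522 42
*       -21924

[-21924]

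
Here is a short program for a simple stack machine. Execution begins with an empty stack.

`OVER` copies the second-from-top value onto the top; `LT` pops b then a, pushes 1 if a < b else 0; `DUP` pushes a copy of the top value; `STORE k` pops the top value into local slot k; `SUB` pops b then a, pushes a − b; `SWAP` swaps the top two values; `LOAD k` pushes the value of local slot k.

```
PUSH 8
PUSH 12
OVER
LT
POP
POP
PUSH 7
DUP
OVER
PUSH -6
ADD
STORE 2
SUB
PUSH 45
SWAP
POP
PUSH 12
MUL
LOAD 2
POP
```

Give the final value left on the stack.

PUSH 8  → 8
PUSH 12 → 8 12
OVER    → 8 12 8
LT      → 8 0
POP     → 8
POP     → (empty)
PUSH 7  → 7
DUP     → 7 7
OVER    → 7 7 7
PUSH -6 → 7 7 7 -6
ADD     → 7 7 1
STORE 2 → 7 7
SUB     → 0
PUSH 45 → 0 45
SWAP    → 45 0
POP     → 45
PUSH 12 → 45 12
MUL     → 540
LOAD 2  → 540 1
POP     → 540

540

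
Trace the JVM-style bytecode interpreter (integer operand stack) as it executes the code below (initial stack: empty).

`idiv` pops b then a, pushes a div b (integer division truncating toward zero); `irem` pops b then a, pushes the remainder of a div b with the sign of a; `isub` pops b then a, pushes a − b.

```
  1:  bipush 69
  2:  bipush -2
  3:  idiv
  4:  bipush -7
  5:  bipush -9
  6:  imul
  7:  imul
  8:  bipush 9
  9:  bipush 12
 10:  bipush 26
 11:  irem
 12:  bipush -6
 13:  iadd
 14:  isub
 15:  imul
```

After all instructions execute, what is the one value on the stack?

bipush 69 → 69
bipush -2 → 69 -2
idiv      → -34
bipush -7 → -34 -7
bipush -9 → -34 -7 -9
imul      → -34 63
imul      → -2142
bipush 9  → -2142 9
bipush 12 → -2142 9 12
bipush 26 → -2142 9 12 26
irem      → -2142 9 12
bipush -6 → -2142 9 12 -6
iadd      → -2142 9 6
isub      → -2142 3
imul      → -6426

-6426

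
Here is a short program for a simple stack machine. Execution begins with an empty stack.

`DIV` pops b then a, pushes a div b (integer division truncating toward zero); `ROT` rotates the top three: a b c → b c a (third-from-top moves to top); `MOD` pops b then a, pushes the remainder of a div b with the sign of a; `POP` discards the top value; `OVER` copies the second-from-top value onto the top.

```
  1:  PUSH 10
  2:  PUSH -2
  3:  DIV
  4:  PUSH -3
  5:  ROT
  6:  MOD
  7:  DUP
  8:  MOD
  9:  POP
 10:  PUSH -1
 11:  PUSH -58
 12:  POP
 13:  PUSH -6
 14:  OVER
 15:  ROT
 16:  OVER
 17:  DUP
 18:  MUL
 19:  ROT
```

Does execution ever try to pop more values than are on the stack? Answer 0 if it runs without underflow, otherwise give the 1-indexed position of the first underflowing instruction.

5

PUSH 10  10
PUSH -2  10 -2
DIV      -5
PUSH -3  -5 -3
ROT  — needs 3 operands, stack has 2 → underflow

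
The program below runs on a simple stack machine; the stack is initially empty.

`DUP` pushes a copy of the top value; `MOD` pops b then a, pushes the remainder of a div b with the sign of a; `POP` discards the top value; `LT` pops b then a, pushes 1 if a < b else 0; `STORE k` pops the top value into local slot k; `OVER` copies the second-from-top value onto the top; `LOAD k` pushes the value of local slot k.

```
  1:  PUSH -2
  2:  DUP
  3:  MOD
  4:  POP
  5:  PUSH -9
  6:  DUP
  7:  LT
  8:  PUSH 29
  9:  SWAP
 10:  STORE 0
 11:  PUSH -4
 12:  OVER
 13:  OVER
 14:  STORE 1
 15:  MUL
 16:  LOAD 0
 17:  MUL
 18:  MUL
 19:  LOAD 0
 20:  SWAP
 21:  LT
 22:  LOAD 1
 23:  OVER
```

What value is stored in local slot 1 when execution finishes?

-4

PUSH -2 : [-2]
DUP     : [-2, -2]
MOD     : [0]
POP     : []
PUSH -9 : [-9]
DUP     : [-9, -9]
LT      : [0]
PUSH 29 : [0, 29]
SWAP    : [29, 0]
STORE 0 : [29]
PUSH -4 : [29, -4]
OVER    : [29, -4, 29]
OVER    : [29, -4, 29, -4]
STORE 1 : [29, -4, 29]
MUL     : [29, -116]
LOAD 0  : [29, -116, 0]
MUL     : [29, 0]
MUL     : [0]
LOAD 0  : [0, 0]
SWAP    : [0, 0]
LT      : [0]
LOAD 1  : [0, -4]
OVER    : [0, -4, 0]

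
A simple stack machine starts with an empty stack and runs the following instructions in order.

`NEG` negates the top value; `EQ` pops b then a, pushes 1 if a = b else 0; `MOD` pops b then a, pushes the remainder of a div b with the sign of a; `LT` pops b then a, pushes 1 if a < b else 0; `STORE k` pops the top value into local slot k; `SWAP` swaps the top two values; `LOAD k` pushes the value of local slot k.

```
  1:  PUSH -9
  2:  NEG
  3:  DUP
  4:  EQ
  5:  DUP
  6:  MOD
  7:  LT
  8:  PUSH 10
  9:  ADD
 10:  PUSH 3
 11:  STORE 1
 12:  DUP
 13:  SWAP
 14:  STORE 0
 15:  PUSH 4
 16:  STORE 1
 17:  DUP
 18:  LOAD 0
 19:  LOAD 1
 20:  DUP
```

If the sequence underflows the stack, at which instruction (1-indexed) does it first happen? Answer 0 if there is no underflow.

7

PUSH -9 : -9
NEG     : 9
DUP     : 9 9
EQ      : 1
DUP     : 1 1
MOD     : 0
LT  — needs 2 operands, stack has 1 → underflow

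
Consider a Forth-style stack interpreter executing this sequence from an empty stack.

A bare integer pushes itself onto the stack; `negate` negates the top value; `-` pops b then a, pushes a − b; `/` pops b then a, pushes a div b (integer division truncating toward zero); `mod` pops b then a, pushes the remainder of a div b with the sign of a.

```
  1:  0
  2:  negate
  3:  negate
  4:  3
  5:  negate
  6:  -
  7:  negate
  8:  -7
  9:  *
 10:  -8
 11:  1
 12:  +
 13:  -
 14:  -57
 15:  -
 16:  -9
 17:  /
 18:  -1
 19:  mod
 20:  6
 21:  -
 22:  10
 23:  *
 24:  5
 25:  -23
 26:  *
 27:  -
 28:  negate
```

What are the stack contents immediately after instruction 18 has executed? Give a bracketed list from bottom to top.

[-9, -1]

0      → 0
negate → 0
negate → 0
3      → 0 3
negate → 0 -3
-      → 3
negate → -3
-7     → -3 -7
*      → 21
-8     → 21 -8
1      → 21 -8 1
+      → 21 -7
-      → 28
-57    → 28 -57
-      → 85
-9     → 85 -9
/      → -9
-1     → -9 -1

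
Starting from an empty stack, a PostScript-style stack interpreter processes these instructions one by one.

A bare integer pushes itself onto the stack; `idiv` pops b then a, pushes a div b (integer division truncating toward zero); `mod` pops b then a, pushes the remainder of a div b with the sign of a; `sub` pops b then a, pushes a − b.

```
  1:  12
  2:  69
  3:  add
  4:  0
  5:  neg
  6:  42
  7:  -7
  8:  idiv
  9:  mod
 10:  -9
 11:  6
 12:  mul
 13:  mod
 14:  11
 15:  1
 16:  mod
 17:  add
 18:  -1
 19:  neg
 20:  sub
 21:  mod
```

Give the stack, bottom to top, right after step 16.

12    12
69    12 69
add   81
0     81 0
neg   81 0
42    81 0 42
-7    81 0 42 -7
idiv  81 0 -6
mod   81 0
-9    81 0 -9
6     81 0 -9 6
mul   81 0 -54
mod   81 0
11    81 0 11
1     81 0 11 1
mod   81 0 0

[81, 0, 0]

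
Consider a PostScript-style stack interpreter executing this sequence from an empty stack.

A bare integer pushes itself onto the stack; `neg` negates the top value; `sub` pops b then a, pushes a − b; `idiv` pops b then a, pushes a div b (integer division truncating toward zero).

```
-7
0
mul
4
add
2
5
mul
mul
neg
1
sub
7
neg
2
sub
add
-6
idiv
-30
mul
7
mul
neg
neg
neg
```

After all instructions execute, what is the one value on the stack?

-7   -> [-7]
0    -> [-7, 0]
mul  -> [0]
4    -> [0, 4]
add  -> [4]
2    -> [4, 2]
5    -> [4, 2, 5]
mul  -> [4, 10]
mul  -> [40]
neg  -> [-40]
1    -> [-40, 1]
sub  -> [-41]
7    -> [-41, 7]
neg  -> [-41, -7]
2    -> [-41, -7, 2]
sub  -> [-41, -9]
add  -> [-50]
-6   -> [-50, -6]
idiv -> [8]
-30  -> [8, -30]
mul  -> [-240]
7    -> [-240, 7]
mul  -> [-1680]
neg  -> [1680]
neg  -> [-1680]
neg  -> [1680]

1680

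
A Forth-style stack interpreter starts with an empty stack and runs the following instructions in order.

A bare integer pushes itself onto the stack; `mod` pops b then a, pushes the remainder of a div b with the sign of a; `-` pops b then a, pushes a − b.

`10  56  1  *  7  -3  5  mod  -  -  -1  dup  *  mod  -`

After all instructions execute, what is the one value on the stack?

10

10  -> 10
56  -> 10 56
1   -> 10 56 1
*   -> 10 56
7   -> 10 56 7
-3  -> 10 56 7 -3
5   -> 10 56 7 -3 5
mod -> 10 56 7 -3
-   -> 10 56 10
-   -> 10 46
-1  -> 10 46 -1
dup -> 10 46 -1 -1
*   -> 10 46 1
mod -> 10 0
-   -> 10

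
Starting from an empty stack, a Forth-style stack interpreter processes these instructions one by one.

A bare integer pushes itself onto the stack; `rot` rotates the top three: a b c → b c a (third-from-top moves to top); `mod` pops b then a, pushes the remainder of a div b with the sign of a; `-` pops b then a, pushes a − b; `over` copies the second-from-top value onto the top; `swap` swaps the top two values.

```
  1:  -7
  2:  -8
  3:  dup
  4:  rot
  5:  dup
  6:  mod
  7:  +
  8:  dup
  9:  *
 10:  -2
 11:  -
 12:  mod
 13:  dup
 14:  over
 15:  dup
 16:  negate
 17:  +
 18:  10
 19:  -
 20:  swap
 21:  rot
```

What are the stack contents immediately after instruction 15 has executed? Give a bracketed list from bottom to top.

-7    [-7]
-8    [-7, -8]
dup   [-7, -8, -8]
rot   [-8, -8, -7]
dup   [-8, -8, -7, -7]
mod   [-8, -8, 0]
+     [-8, -8]
dup   [-8, -8, -8]
*     [-8, 64]
-2    [-8, 64, -2]
-     [-8, 66]
mod   [-8]
dup   [-8, -8]
over  [-8, -8, -8]
dup   [-8, -8, -8, -8]

[-8, -8, -8, -8]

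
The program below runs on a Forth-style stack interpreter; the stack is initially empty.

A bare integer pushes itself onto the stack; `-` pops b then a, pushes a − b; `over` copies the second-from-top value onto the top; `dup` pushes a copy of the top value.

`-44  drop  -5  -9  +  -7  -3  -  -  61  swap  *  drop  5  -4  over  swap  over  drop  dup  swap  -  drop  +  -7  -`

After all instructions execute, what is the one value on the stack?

17

-44  → [-44]
drop → []
-5   → [-5]
-9   → [-5, -9]
+    → [-14]
-7   → [-14, -7]
-3   → [-14, -7, -3]
-    → [-14, -4]
-    → [-10]
61   → [-10, 61]
swap → [61, -10]
*    → [-610]
drop → []
5    → [5]
-4   → [5, -4]
over → [5, -4, 5]
swap → [5, 5, -4]
over → [5, 5, -4, 5]
drop → [5, 5, -4]
dup  → [5, 5, -4, -4]
swap → [5, 5, -4, -4]
-    → [5, 5, 0]
drop → [5, 5]
+    → [10]
-7   → [10, -7]
-    → [17]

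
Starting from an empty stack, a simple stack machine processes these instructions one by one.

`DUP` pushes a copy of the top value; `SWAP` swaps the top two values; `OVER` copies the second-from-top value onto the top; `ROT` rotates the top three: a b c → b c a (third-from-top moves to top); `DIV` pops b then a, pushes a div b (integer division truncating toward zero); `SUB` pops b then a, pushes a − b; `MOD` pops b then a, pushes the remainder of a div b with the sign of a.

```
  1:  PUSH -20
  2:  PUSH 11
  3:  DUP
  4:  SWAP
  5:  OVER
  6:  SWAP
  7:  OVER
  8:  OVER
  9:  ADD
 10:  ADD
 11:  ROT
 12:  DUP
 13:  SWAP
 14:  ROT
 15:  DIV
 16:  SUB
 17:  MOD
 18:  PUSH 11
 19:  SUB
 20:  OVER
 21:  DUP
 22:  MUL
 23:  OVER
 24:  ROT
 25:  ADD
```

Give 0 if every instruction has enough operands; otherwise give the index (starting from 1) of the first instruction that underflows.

0

PUSH -20 -> [-20]
PUSH 11  -> [-20, 11]
DUP      -> [-20, 11, 11]
SWAP     -> [-20, 11, 11]
OVER     -> [-20, 11, 11, 11]
SWAP     -> [-20, 11, 11, 11]
OVER     -> [-20, 11, 11, 11, 11]
OVER     -> [-20, 11, 11, 11, 11, 11]
ADD      -> [-20, 11, 11, 11, 22]
ADD      -> [-20, 11, 11, 33]
ROT      -> [-20, 11, 33, 11]
DUP      -> [-20, 11, 33, 11, 11]
SWAP     -> [-20, 11, 33, 11, 11]
ROT      -> [-20, 11, 11, 11, 33]
DIV      -> [-20, 11, 11, 0]
SUB      -> [-20, 11, 11]
MOD      -> [-20, 0]
PUSH 11  -> [-20, 0, 11]
SUB      -> [-20, -11]
OVER     -> [-20, -11, -20]
DUP      -> [-20, -11, -20, -20]
MUL      -> [-20, -11, 400]
OVER     -> [-20, -11, 400, -11]
ROT      -> [-20, 400, -11, -11]
ADD      -> [-20, 400, -22]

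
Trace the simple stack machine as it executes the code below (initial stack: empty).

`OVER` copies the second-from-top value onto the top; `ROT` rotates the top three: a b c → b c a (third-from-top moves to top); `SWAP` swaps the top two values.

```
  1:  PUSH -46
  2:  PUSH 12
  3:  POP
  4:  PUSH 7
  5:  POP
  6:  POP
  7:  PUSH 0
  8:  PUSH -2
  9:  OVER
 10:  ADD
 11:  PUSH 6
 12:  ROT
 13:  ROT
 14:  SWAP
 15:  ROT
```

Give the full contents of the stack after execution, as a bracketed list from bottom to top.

[-2, 0, 6]

PUSH -46 → -46
PUSH 12  → -46 12
POP      → -46
PUSH 7   → -46 7
POP      → -46
POP      → (empty)
PUSH 0   → 0
PUSH -2  → 0 -2
OVER     → 0 -2 0
ADD      → 0 -2
PUSH 6   → 0 -2 6
ROT      → -2 6 0
ROT      → 6 0 -2
SWAP     → 6 -2 0
ROT      → -2 0 6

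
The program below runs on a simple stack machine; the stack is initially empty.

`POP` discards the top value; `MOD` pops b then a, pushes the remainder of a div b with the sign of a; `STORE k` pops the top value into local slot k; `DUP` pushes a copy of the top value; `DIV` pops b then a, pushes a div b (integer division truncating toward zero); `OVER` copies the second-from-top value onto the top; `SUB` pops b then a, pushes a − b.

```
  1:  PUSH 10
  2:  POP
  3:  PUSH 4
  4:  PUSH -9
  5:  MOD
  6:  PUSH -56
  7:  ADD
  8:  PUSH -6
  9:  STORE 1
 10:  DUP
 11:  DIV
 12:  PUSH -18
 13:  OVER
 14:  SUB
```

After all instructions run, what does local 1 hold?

-6

PUSH 10  → 10
POP      → (empty)
PUSH 4   → 4
PUSH -9  → 4 -9
MOD      → 4
PUSH -56 → 4 -56
ADD      → -52
PUSH -6  → -52 -6
STORE 1  → -52
DUP      → -52 -52
DIV      → 1
PUSH -18 → 1 -18
OVER     → 1 -18 1
SUB      → 1 -19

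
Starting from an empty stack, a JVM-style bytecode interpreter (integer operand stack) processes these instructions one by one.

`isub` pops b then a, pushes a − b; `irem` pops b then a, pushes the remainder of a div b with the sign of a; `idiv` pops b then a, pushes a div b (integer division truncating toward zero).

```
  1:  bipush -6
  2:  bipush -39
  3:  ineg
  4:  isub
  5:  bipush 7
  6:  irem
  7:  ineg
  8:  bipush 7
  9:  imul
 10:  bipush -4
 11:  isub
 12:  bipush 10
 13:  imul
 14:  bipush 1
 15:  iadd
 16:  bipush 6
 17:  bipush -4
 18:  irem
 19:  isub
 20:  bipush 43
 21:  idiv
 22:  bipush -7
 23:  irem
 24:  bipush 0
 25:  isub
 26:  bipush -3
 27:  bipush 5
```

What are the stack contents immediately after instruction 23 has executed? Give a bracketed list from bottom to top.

[5]

bipush -6  -> -6
bipush -39 -> -6 -39
ineg       -> -6 39
isub       -> -45
bipush 7   -> -45 7
irem       -> -3
ineg       -> 3
bipush 7   -> 3 7
imul       -> 21
bipush -4  -> 21 -4
isub       -> 25
bipush 10  -> 25 10
imul       -> 250
bipush 1   -> 250 1
iadd       -> 251
bipush 6   -> 251 6
bipush -4  -> 251 6 -4
irem       -> 251 2
isub       -> 249
bipush 43  -> 249 43
idiv       -> 5
bipush -7  -> 5 -7
irem       -> 5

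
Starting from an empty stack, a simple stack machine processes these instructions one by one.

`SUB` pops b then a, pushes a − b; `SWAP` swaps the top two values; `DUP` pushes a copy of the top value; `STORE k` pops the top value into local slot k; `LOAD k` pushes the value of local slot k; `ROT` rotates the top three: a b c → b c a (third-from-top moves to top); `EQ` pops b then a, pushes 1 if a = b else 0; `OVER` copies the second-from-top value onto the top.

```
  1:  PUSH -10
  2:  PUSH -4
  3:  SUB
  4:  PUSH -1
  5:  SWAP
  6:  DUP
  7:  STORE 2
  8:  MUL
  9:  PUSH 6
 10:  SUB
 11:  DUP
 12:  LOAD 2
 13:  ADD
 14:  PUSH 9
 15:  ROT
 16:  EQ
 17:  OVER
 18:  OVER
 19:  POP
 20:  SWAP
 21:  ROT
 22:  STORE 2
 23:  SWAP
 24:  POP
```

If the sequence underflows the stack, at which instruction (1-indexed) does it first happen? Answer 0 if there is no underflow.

PUSH -10  -10
PUSH -4   -10 -4
SUB       -6
PUSH -1   -6 -1
SWAP      -1 -6
DUP       -1 -6 -6
STORE 2   -1 -6
MUL       6
PUSH 6    6 6
SUB       0
DUP       0 0
LOAD 2    0 0 -6
ADD       0 -6
PUSH 9    0 -6 9
ROT       -6 9 0
EQ        -6 0
OVER      -6 0 -6
OVER      -6 0 -6 0
POP       -6 0 -6
SWAP      -6 -6 0
ROT       -6 0 -6
STORE 2   -6 0
SWAP      0 -6
POP       0

0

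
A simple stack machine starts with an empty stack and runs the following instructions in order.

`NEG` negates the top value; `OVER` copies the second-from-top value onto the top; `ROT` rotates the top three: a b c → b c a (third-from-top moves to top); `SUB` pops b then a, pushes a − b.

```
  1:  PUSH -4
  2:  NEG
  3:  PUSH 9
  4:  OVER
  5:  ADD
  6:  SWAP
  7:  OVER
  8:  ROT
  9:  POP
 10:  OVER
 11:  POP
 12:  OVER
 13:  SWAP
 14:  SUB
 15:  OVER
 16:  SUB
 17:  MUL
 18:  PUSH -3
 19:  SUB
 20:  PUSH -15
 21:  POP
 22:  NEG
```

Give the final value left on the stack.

49

PUSH -4  → [-4]
NEG      → [4]
PUSH 9   → [4, 9]
OVER     → [4, 9, 4]
ADD      → [4, 13]
SWAP     → [13, 4]
OVER     → [13, 4, 13]
ROT      → [4, 13, 13]
POP      → [4, 13]
OVER     → [4, 13, 4]
POP      → [4, 13]
OVER     → [4, 13, 4]
SWAP     → [4, 4, 13]
SUB      → [4, -9]
OVER     → [4, -9, 4]
SUB      → [4, -13]
MUL      → [-52]
PUSH -3  → [-52, -3]
SUB      → [-49]
PUSH -15 → [-49, -15]
POP      → [-49]
NEG      → [49]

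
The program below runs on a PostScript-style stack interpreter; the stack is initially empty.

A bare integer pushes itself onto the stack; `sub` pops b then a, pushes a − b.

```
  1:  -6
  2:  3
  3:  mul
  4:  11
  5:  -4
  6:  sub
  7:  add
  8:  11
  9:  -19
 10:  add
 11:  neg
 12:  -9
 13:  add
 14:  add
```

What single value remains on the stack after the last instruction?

-4

-6  -> [-6]
3   -> [-6, 3]
mul -> [-18]
11  -> [-18, 11]
-4  -> [-18, 11, -4]
sub -> [-18, 15]
add -> [-3]
11  -> [-3, 11]
-19 -> [-3, 11, -19]
add -> [-3, -8]
neg -> [-3, 8]
-9  -> [-3, 8, -9]
add -> [-3, -1]
add -> [-4]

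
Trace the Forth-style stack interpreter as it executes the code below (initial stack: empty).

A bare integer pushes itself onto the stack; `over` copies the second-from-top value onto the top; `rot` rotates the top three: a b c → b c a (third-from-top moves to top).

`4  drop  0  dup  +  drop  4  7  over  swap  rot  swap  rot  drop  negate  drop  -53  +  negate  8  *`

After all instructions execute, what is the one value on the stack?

392

4      : [4]
drop   : []
0      : [0]
dup    : [0, 0]
+      : [0]
drop   : []
4      : [4]
7      : [4, 7]
over   : [4, 7, 4]
swap   : [4, 4, 7]
rot    : [4, 7, 4]
swap   : [4, 4, 7]
rot    : [4, 7, 4]
drop   : [4, 7]
negate : [4, -7]
drop   : [4]
-53    : [4, -53]
+      : [-49]
negate : [49]
8      : [49, 8]
*      : [392]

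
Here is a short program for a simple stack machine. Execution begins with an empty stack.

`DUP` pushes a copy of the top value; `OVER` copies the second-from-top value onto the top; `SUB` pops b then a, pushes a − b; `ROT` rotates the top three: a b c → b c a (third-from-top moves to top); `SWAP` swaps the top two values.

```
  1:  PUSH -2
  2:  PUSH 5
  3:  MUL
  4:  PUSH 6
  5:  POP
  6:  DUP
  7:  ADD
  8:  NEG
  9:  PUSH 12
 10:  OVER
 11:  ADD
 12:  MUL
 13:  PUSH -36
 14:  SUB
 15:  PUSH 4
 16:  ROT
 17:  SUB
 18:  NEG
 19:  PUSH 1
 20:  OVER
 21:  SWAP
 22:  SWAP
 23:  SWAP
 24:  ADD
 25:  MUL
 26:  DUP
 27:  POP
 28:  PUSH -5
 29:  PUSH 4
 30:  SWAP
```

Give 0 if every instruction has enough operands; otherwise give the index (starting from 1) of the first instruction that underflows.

PUSH -2  : [-2]
PUSH 5   : [-2, 5]
MUL      : [-10]
PUSH 6   : [-10, 6]
POP      : [-10]
DUP      : [-10, -10]
ADD      : [-20]
NEG      : [20]
PUSH 12  : [20, 12]
OVER     : [20, 12, 20]
ADD      : [20, 32]
MUL      : [640]
PUSH -36 : [640, -36]
SUB      : [676]
PUSH 4   : [676, 4]
ROT  — needs 3 operands, stack has 2 → underflow

16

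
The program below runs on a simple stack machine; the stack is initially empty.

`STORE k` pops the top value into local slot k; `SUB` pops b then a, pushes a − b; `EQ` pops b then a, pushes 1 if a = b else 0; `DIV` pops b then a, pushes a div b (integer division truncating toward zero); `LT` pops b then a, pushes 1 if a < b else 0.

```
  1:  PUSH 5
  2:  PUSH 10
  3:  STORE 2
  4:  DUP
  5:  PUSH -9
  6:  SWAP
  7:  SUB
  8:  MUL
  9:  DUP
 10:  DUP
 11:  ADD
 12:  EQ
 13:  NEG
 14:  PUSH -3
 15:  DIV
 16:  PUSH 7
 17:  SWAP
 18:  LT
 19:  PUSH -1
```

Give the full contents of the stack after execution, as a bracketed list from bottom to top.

PUSH 5  : 5
PUSH 10 : 5 10
STORE 2 : 5
DUP     : 5 5
PUSH -9 : 5 5 -9
SWAP    : 5 -9 5
SUB     : 5 -14
MUL     : -70
DUP     : -70 -70
DUP     : -70 -70 -70
ADD     : -70 -140
EQ      : 0
NEG     : 0
PUSH -3 : 0 -3
DIV     : 0
PUSH 7  : 0 7
SWAP    : 7 0
LT      : 0
PUSH -1 : 0 -1

[0, -1]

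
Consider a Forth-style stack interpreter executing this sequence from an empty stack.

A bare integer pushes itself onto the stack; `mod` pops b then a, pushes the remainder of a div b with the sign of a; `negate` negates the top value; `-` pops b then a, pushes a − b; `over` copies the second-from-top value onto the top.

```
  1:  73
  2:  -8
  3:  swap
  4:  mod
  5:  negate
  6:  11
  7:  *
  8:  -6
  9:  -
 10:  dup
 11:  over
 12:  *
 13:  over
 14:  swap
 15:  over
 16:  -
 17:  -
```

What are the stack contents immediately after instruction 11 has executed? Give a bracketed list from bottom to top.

[94, 94, 94]

73     → 73
-8     → 73 -8
swap   → -8 73
mod    → -8
negate → 8
11     → 8 11
*      → 88
-6     → 88 -6
-      → 94
dup    → 94 94
over   → 94 94 94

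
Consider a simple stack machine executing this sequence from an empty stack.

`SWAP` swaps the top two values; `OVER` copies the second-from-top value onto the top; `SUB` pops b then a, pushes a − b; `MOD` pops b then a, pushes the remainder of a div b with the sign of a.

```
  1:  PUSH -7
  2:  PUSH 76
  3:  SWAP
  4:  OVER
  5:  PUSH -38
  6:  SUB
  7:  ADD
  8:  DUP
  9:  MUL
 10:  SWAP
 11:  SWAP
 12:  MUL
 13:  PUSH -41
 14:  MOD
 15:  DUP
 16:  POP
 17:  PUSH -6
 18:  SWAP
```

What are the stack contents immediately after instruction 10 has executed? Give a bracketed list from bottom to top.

[11449, 76]

PUSH -7  → [-7]
PUSH 76  → [-7, 76]
SWAP     → [76, -7]
OVER     → [76, -7, 76]
PUSH -38 → [76, -7, 76, -38]
SUB      → [76, -7, 114]
ADD      → [76, 107]
DUP      → [76, 107, 107]
MUL      → [76, 11449]
SWAP     → [11449, 76]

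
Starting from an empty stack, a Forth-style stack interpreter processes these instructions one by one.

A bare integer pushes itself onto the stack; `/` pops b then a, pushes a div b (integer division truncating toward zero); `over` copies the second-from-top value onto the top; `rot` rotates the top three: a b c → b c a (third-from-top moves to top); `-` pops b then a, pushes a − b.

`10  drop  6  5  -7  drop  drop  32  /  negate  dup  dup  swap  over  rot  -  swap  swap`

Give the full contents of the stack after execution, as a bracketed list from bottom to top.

[0, 0, 0]

10      10
drop    (empty)
6       6
5       6 5
-7      6 5 -7
drop    6 5
drop    6
32      6 32
/       0
negate  0
dup     0 0
dup     0 0 0
swap    0 0 0
over    0 0 0 0
rot     0 0 0 0
-       0 0 0
swap    0 0 0
swap    0 0 0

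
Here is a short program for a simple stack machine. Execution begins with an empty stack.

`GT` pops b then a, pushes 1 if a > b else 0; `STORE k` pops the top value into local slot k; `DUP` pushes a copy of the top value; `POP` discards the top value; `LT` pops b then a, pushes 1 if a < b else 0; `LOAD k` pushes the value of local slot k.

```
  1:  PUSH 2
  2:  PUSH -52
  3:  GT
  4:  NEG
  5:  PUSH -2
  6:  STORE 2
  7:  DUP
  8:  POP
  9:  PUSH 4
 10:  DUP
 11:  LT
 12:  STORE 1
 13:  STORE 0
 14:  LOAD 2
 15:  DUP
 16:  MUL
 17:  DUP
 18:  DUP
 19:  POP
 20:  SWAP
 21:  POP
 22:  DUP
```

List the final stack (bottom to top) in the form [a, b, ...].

[4, 4]

PUSH 2   : 2
PUSH -52 : 2 -52
GT       : 1
NEG      : -1
PUSH -2  : -1 -2
STORE 2  : -1
DUP      : -1 -1
POP      : -1
PUSH 4   : -1 4
DUP      : -1 4 4
LT       : -1 0
STORE 1  : -1
STORE 0  : (empty)
LOAD 2   : -2
DUP      : -2 -2
MUL      : 4
DUP      : 4 4
DUP      : 4 4 4
POP      : 4 4
SWAP     : 4 4
POP      : 4
DUP      : 4 4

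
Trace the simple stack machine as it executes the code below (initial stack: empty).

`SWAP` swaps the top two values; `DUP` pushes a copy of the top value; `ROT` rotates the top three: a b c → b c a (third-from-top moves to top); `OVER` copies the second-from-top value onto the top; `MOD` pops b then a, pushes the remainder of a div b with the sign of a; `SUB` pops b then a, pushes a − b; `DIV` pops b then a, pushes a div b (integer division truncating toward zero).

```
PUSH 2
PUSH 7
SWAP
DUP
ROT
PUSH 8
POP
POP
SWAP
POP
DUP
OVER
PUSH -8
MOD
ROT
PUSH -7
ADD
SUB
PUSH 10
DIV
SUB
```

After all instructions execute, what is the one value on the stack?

PUSH 2  : [2]
PUSH 7  : [2, 7]
SWAP    : [7, 2]
DUP     : [7, 2, 2]
ROT     : [2, 2, 7]
PUSH 8  : [2, 2, 7, 8]
POP     : [2, 2, 7]
POP     : [2, 2]
SWAP    : [2, 2]
POP     : [2]
DUP     : [2, 2]
OVER    : [2, 2, 2]
PUSH -8 : [2, 2, 2, -8]
MOD     : [2, 2, 2]
ROT     : [2, 2, 2]
PUSH -7 : [2, 2, 2, -7]
ADD     : [2, 2, -5]
SUB     : [2, 7]
PUSH 10 : [2, 7, 10]
DIV     : [2, 0]
SUB     : [2]

2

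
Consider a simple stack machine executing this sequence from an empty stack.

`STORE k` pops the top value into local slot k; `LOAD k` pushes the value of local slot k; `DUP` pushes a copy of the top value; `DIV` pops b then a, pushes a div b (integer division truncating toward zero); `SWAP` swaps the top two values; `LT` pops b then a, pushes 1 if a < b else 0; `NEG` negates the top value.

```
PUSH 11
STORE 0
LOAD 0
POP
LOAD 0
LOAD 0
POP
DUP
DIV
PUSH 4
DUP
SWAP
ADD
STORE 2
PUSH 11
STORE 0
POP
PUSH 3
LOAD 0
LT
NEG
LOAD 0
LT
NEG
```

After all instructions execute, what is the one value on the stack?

-1

PUSH 11 : [11]
STORE 0 : []
LOAD 0  : [11]
POP     : []
LOAD 0  : [11]
LOAD 0  : [11, 11]
POP     : [11]
DUP     : [11, 11]
DIV     : [1]
PUSH 4  : [1, 4]
DUP     : [1, 4, 4]
SWAP    : [1, 4, 4]
ADD     : [1, 8]
STORE 2 : [1]
PUSH 11 : [1, 11]
STORE 0 : [1]
POP     : []
PUSH 3  : [3]
LOAD 0  : [3, 11]
LT      : [1]
NEG     : [-1]
LOAD 0  : [-1, 11]
LT      : [1]
NEG     : [-1]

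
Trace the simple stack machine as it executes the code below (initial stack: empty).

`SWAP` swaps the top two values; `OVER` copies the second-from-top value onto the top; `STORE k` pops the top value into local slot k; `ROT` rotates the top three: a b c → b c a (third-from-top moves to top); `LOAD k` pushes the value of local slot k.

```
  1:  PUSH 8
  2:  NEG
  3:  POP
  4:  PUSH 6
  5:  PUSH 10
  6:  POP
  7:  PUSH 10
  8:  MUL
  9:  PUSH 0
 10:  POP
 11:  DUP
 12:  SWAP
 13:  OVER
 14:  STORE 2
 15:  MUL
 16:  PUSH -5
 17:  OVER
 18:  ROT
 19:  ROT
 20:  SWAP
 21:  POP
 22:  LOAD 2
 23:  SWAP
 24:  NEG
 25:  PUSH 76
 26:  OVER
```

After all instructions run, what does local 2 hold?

PUSH 8   [8]
NEG      [-8]
POP      []
PUSH 6   [6]
PUSH 10  [6, 10]
POP      [6]
PUSH 10  [6, 10]
MUL      [60]
PUSH 0   [60, 0]
POP      [60]
DUP      [60, 60]
SWAP     [60, 60]
OVER     [60, 60, 60]
STORE 2  [60, 60]
MUL      [3600]
PUSH -5  [3600, -5]
OVER     [3600, -5, 3600]
ROT      [-5, 3600, 3600]
ROT      [3600, 3600, -5]
SWAP     [3600, -5, 3600]
POP      [3600, -5]
LOAD 2   [3600, -5, 60]
SWAP     [3600, 60, -5]
NEG      [3600, 60, 5]
PUSH 76  [3600, 60, 5, 76]
OVER     [3600, 60, 5, 76, 5]

60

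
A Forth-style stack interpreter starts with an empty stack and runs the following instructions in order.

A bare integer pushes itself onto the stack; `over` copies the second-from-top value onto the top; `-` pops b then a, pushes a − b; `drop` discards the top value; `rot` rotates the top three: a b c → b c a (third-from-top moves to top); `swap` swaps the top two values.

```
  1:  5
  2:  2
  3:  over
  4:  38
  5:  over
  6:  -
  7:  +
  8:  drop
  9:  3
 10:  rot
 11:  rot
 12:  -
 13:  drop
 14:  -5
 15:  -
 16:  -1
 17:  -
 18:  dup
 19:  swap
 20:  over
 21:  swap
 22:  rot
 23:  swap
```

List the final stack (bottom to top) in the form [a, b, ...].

[9, 9, 9]

5     [5]
2     [5, 2]
over  [5, 2, 5]
38    [5, 2, 5, 38]
over  [5, 2, 5, 38, 5]
-     [5, 2, 5, 33]
+     [5, 2, 38]
drop  [5, 2]
3     [5, 2, 3]
rot   [2, 3, 5]
rot   [3, 5, 2]
-     [3, 3]
drop  [3]
-5    [3, -5]
-     [8]
-1    [8, -1]
-     [9]
dup   [9, 9]
swap  [9, 9]
over  [9, 9, 9]
swap  [9, 9, 9]
rot   [9, 9, 9]
swap  [9, 9, 9]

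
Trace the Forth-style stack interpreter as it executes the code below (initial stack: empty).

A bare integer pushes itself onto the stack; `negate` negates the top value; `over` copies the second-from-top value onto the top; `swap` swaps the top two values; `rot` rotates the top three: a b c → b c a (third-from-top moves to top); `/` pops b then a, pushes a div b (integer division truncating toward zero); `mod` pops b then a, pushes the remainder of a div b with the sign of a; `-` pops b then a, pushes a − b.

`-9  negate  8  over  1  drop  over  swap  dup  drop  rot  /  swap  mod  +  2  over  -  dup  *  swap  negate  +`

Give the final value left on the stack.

-9     → -9
negate → 9
8      → 9 8
over   → 9 8 9
1      → 9 8 9 1
drop   → 9 8 9
over   → 9 8 9 8
swap   → 9 8 8 9
dup    → 9 8 8 9 9
drop   → 9 8 8 9
rot    → 9 8 9 8
/      → 9 8 1
swap   → 9 1 8
mod    → 9 1
+      → 10
2      → 10 2
over   → 10 2 10
-      → 10 -8
dup    → 10 -8 -8
*      → 10 64
swap   → 64 10
negate → 64 -10
+      → 54

54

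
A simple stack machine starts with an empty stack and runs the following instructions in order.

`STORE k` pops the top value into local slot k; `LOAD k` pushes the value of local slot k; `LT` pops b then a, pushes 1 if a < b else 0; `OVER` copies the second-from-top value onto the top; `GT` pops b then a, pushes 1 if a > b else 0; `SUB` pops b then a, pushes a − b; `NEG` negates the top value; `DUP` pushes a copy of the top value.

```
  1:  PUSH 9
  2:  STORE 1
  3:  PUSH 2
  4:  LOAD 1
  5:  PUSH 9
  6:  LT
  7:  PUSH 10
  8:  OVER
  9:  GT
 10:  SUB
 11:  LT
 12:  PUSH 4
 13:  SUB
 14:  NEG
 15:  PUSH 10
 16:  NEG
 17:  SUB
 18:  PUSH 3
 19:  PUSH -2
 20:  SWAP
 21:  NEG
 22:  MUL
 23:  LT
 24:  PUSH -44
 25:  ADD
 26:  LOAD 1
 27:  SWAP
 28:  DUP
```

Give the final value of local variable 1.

PUSH 9    9
STORE 1   (empty)
PUSH 2    2
LOAD 1    2 9
PUSH 9    2 9 9
LT        2 0
PUSH 10   2 0 10
OVER      2 0 10 0
GT        2 0 1
SUB       2 -1
LT        0
PUSH 4    0 4
SUB       -4
NEG       4
PUSH 10   4 10
NEG       4 -10
SUB       14
PUSH 3    14 3
PUSH -2   14 3 -2
SWAP      14 -2 3
NEG       14 -2 -3
MUL       14 6
LT        0
PUSH -44  0 -44
ADD       -44
LOAD 1    -44 9
SWAP      9 -44
DUP       9 -44 -44

9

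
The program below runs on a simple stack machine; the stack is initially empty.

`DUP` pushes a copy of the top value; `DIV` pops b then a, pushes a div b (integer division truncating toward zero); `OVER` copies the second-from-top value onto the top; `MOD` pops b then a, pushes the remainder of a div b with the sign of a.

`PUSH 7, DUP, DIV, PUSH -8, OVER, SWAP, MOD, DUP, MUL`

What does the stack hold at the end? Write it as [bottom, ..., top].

[1, 1]

PUSH 7  -> [7]
DUP     -> [7, 7]
DIV     -> [1]
PUSH -8 -> [1, -8]
OVER    -> [1, -8, 1]
SWAP    -> [1, 1, -8]
MOD     -> [1, 1]
DUP     -> [1, 1, 1]
MUL     -> [1, 1]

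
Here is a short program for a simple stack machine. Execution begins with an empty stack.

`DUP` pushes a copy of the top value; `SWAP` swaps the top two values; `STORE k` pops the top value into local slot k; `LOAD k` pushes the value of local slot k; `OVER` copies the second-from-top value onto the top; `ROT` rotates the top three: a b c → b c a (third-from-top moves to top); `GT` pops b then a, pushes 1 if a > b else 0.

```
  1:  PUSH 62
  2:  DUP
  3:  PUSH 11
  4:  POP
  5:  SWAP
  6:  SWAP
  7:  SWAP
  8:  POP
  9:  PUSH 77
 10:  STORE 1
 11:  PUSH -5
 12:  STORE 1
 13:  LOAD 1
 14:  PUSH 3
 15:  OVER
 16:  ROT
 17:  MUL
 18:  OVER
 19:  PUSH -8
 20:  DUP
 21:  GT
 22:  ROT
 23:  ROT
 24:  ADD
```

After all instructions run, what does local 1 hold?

PUSH 62 : 62
DUP     : 62 62
PUSH 11 : 62 62 11
POP     : 62 62
SWAP    : 62 62
SWAP    : 62 62
SWAP    : 62 62
POP     : 62
PUSH 77 : 62 77
STORE 1 : 62
PUSH -5 : 62 -5
STORE 1 : 62
LOAD 1  : 62 -5
PUSH 3  : 62 -5 3
OVER    : 62 -5 3 -5
ROT     : 62 3 -5 -5
MUL     : 62 3 25
OVER    : 62 3 25 3
PUSH -8 : 62 3 25 3 -8
DUP     : 62 3 25 3 -8 -8
GT      : 62 3 25 3 0
ROT     : 62 3 3 0 25
ROT     : 62 3 0 25 3
ADD     : 62 3 0 28

-5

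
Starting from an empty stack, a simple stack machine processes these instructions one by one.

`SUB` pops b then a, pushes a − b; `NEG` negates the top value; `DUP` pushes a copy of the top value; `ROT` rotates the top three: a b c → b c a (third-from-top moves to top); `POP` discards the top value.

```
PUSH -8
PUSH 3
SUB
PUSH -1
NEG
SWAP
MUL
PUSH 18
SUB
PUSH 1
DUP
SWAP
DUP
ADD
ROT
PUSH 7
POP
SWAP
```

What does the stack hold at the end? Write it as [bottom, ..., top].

PUSH -8 → -8
PUSH 3  → -8 3
SUB     → -11
PUSH -1 → -11 -1
NEG     → -11 1
SWAP    → 1 -11
MUL     → -11
PUSH 18 → -11 18
SUB     → -29
PUSH 1  → -29 1
DUP     → -29 1 1
SWAP    → -29 1 1
DUP     → -29 1 1 1
ADD     → -29 1 2
ROT     → 1 2 -29
PUSH 7  → 1 2 -29 7
POP     → 1 2 -29
SWAP    → 1 -29 2

[1, -29, 2]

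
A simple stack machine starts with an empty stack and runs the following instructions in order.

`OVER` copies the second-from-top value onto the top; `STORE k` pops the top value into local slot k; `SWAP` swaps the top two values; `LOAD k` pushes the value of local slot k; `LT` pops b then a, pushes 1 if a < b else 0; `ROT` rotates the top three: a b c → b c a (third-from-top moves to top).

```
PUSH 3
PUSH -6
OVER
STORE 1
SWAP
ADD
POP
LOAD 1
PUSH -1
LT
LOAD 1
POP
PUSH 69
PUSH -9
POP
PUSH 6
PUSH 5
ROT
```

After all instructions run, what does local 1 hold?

3

PUSH 3  -> [3]
PUSH -6 -> [3, -6]
OVER    -> [3, -6, 3]
STORE 1 -> [3, -6]
SWAP    -> [-6, 3]
ADD     -> [-3]
POP     -> []
LOAD 1  -> [3]
PUSH -1 -> [3, -1]
LT      -> [0]
LOAD 1  -> [0, 3]
POP     -> [0]
PUSH 69 -> [0, 69]
PUSH -9 -> [0, 69, -9]
POP     -> [0, 69]
PUSH 6  -> [0, 69, 6]
PUSH 5  -> [0, 69, 6, 5]
ROT     -> [0, 6, 5, 69]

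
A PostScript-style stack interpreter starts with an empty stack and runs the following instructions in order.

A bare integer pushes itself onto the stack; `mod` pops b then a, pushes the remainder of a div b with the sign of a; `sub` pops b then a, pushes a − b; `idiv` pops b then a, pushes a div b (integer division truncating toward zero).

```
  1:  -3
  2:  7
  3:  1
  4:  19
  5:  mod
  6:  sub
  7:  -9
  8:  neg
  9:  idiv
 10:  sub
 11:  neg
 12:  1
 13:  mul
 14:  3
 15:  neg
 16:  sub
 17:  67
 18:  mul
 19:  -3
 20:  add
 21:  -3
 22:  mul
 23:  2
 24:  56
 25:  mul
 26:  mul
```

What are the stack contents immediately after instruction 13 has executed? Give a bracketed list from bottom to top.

-3   : [-3]
7    : [-3, 7]
1    : [-3, 7, 1]
19   : [-3, 7, 1, 19]
mod  : [-3, 7, 1]
sub  : [-3, 6]
-9   : [-3, 6, -9]
neg  : [-3, 6, 9]
idiv : [-3, 0]
sub  : [-3]
neg  : [3]
1    : [3, 1]
mul  : [3]

[3]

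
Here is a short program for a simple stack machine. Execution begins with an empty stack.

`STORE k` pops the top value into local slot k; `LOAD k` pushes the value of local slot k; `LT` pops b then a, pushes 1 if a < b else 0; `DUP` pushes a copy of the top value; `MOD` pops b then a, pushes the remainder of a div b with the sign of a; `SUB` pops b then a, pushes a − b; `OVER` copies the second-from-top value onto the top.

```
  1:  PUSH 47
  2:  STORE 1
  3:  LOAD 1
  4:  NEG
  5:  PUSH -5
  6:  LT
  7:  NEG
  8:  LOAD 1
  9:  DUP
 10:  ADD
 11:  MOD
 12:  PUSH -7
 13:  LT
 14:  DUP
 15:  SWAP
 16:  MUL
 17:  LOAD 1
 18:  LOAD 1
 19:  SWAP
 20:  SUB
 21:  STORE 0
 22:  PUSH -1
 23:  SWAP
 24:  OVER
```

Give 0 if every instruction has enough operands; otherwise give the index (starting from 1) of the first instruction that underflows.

0

PUSH 47  [47]
STORE 1  []
LOAD 1   [47]
NEG      [-47]
PUSH -5  [-47, -5]
LT       [1]
NEG      [-1]
LOAD 1   [-1, 47]
DUP      [-1, 47, 47]
ADD      [-1, 94]
MOD      [-1]
PUSH -7  [-1, -7]
LT       [0]
DUP      [0, 0]
SWAP     [0, 0]
MUL      [0]
LOAD 1   [0, 47]
LOAD 1   [0, 47, 47]
SWAP     [0, 47, 47]
SUB      [0, 0]
STORE 0  [0]
PUSH -1  [0, -1]
SWAP     [-1, 0]
OVER     [-1, 0, -1]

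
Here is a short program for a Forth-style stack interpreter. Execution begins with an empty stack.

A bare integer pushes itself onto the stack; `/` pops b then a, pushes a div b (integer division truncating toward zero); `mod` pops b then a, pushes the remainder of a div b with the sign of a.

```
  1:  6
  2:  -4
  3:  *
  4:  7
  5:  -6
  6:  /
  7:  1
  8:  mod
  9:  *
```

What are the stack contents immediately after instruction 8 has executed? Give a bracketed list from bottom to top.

[-24, 0]

6   → 6
-4  → 6 -4
*   → -24
7   → -24 7
-6  → -24 7 -6
/   → -24 -1
1   → -24 -1 1
mod → -24 0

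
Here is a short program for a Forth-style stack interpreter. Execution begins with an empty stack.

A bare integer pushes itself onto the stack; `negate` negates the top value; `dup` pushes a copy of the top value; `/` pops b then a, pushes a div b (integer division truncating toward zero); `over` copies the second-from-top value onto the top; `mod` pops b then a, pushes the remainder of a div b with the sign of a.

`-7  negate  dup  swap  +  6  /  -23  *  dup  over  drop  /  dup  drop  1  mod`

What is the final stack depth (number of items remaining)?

1

-7     -> -7
negate -> 7
dup    -> 7 7
swap   -> 7 7
+      -> 14
6      -> 14 6
/      -> 2
-23    -> 2 -23
*      -> -46
dup    -> -46 -46
over   -> -46 -46 -46
drop   -> -46 -46
/      -> 1
dup    -> 1 1
drop   -> 1
1      -> 1 1
mod    -> 0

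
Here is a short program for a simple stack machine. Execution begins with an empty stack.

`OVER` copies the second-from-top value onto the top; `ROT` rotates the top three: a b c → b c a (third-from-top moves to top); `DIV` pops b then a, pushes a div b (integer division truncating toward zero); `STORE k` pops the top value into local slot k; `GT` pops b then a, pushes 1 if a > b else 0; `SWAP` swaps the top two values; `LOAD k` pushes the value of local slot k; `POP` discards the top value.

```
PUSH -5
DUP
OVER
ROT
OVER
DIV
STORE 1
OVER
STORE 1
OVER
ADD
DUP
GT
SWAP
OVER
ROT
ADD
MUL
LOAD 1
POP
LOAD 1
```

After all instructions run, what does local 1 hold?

PUSH -5 : [-5]
DUP     : [-5, -5]
OVER    : [-5, -5, -5]
ROT     : [-5, -5, -5]
OVER    : [-5, -5, -5, -5]
DIV     : [-5, -5, 1]
STORE 1 : [-5, -5]
OVER    : [-5, -5, -5]
STORE 1 : [-5, -5]
OVER    : [-5, -5, -5]
ADD     : [-5, -10]
DUP     : [-5, -10, -10]
GT      : [-5, 0]
SWAP    : [0, -5]
OVER    : [0, -5, 0]
ROT     : [-5, 0, 0]
ADD     : [-5, 0]
MUL     : [0]
LOAD 1  : [0, -5]
POP     : [0]
LOAD 1  : [0, -5]

-5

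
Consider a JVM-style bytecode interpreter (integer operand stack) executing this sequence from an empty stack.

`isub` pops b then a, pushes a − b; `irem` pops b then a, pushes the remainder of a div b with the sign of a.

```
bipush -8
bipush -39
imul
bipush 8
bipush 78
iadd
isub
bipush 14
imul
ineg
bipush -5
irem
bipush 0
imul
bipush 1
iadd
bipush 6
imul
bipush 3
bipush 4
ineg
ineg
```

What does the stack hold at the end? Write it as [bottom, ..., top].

bipush -8  : -8
bipush -39 : -8 -39
imul       : 312
bipush 8   : 312 8
bipush 78  : 312 8 78
iadd       : 312 86
isub       : 226
bipush 14  : 226 14
imul       : 3164
ineg       : -3164
bipush -5  : -3164 -5
irem       : -4
bipush 0   : -4 0
imul       : 0
bipush 1   : 0 1
iadd       : 1
bipush 6   : 1 6
imul       : 6
bipush 3   : 6 3
bipush 4   : 6 3 4
ineg       : 6 3 -4
ineg       : 6 3 4

[6, 3, 4]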